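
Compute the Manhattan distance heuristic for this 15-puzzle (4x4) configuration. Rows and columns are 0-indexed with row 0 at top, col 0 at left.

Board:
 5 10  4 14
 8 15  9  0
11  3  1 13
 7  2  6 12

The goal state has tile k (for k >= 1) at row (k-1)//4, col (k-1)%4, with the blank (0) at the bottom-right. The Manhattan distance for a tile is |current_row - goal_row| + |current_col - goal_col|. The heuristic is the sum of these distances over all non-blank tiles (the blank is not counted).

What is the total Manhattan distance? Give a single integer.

Answer: 42

Derivation:
Tile 5: (0,0)->(1,0) = 1
Tile 10: (0,1)->(2,1) = 2
Tile 4: (0,2)->(0,3) = 1
Tile 14: (0,3)->(3,1) = 5
Tile 8: (1,0)->(1,3) = 3
Tile 15: (1,1)->(3,2) = 3
Tile 9: (1,2)->(2,0) = 3
Tile 11: (2,0)->(2,2) = 2
Tile 3: (2,1)->(0,2) = 3
Tile 1: (2,2)->(0,0) = 4
Tile 13: (2,3)->(3,0) = 4
Tile 7: (3,0)->(1,2) = 4
Tile 2: (3,1)->(0,1) = 3
Tile 6: (3,2)->(1,1) = 3
Tile 12: (3,3)->(2,3) = 1
Sum: 1 + 2 + 1 + 5 + 3 + 3 + 3 + 2 + 3 + 4 + 4 + 4 + 3 + 3 + 1 = 42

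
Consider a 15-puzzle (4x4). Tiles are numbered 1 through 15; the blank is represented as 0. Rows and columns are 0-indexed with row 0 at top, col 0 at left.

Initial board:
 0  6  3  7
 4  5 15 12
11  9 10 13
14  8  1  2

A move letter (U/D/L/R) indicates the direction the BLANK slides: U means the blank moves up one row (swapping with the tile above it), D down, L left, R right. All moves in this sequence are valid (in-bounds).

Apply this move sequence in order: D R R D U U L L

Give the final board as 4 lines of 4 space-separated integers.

After move 1 (D):
 4  6  3  7
 0  5 15 12
11  9 10 13
14  8  1  2

After move 2 (R):
 4  6  3  7
 5  0 15 12
11  9 10 13
14  8  1  2

After move 3 (R):
 4  6  3  7
 5 15  0 12
11  9 10 13
14  8  1  2

After move 4 (D):
 4  6  3  7
 5 15 10 12
11  9  0 13
14  8  1  2

After move 5 (U):
 4  6  3  7
 5 15  0 12
11  9 10 13
14  8  1  2

After move 6 (U):
 4  6  0  7
 5 15  3 12
11  9 10 13
14  8  1  2

After move 7 (L):
 4  0  6  7
 5 15  3 12
11  9 10 13
14  8  1  2

After move 8 (L):
 0  4  6  7
 5 15  3 12
11  9 10 13
14  8  1  2

Answer:  0  4  6  7
 5 15  3 12
11  9 10 13
14  8  1  2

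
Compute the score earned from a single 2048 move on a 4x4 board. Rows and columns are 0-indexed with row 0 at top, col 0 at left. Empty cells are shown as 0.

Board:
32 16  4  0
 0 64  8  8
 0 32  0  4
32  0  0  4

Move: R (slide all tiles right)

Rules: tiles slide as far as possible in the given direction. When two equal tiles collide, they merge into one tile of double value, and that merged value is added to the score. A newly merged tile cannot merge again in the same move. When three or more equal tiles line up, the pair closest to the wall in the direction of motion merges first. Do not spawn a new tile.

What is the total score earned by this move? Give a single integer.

Slide right:
row 0: [32, 16, 4, 0] -> [0, 32, 16, 4]  score +0 (running 0)
row 1: [0, 64, 8, 8] -> [0, 0, 64, 16]  score +16 (running 16)
row 2: [0, 32, 0, 4] -> [0, 0, 32, 4]  score +0 (running 16)
row 3: [32, 0, 0, 4] -> [0, 0, 32, 4]  score +0 (running 16)
Board after move:
 0 32 16  4
 0  0 64 16
 0  0 32  4
 0  0 32  4

Answer: 16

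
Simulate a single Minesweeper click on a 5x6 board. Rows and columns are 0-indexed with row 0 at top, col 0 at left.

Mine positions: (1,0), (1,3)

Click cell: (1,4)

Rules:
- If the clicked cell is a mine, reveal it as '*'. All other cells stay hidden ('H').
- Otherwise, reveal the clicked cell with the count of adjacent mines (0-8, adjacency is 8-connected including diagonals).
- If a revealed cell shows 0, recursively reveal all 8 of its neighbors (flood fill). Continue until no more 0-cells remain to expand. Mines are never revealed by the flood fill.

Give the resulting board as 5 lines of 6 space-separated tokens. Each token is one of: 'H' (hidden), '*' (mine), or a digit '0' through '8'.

H H H H H H
H H H H 1 H
H H H H H H
H H H H H H
H H H H H H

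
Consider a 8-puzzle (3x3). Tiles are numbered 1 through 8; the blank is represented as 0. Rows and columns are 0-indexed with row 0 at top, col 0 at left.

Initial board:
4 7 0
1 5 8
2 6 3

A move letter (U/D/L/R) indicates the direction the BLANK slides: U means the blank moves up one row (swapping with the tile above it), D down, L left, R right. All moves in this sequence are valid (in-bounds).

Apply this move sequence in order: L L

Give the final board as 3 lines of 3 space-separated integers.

After move 1 (L):
4 0 7
1 5 8
2 6 3

After move 2 (L):
0 4 7
1 5 8
2 6 3

Answer: 0 4 7
1 5 8
2 6 3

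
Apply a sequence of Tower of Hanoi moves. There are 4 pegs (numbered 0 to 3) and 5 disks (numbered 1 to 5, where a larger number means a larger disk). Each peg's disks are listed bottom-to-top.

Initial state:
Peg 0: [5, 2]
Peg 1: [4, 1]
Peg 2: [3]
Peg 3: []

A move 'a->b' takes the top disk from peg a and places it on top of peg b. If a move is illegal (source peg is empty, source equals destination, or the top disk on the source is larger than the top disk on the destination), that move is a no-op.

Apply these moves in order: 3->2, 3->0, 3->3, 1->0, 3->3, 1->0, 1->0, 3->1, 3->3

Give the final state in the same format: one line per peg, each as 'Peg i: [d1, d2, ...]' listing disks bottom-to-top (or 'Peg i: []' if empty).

Answer: Peg 0: [5, 2, 1]
Peg 1: [4]
Peg 2: [3]
Peg 3: []

Derivation:
After move 1 (3->2):
Peg 0: [5, 2]
Peg 1: [4, 1]
Peg 2: [3]
Peg 3: []

After move 2 (3->0):
Peg 0: [5, 2]
Peg 1: [4, 1]
Peg 2: [3]
Peg 3: []

After move 3 (3->3):
Peg 0: [5, 2]
Peg 1: [4, 1]
Peg 2: [3]
Peg 3: []

After move 4 (1->0):
Peg 0: [5, 2, 1]
Peg 1: [4]
Peg 2: [3]
Peg 3: []

After move 5 (3->3):
Peg 0: [5, 2, 1]
Peg 1: [4]
Peg 2: [3]
Peg 3: []

After move 6 (1->0):
Peg 0: [5, 2, 1]
Peg 1: [4]
Peg 2: [3]
Peg 3: []

After move 7 (1->0):
Peg 0: [5, 2, 1]
Peg 1: [4]
Peg 2: [3]
Peg 3: []

After move 8 (3->1):
Peg 0: [5, 2, 1]
Peg 1: [4]
Peg 2: [3]
Peg 3: []

After move 9 (3->3):
Peg 0: [5, 2, 1]
Peg 1: [4]
Peg 2: [3]
Peg 3: []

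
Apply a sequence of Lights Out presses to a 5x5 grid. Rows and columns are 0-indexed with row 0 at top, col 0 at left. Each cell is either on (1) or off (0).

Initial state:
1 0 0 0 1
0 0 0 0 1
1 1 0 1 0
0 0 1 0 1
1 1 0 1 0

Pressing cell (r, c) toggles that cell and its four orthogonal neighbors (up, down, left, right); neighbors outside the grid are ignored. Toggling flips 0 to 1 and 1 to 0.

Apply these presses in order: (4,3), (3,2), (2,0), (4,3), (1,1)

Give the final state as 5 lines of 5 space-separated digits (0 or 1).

After press 1 at (4,3):
1 0 0 0 1
0 0 0 0 1
1 1 0 1 0
0 0 1 1 1
1 1 1 0 1

After press 2 at (3,2):
1 0 0 0 1
0 0 0 0 1
1 1 1 1 0
0 1 0 0 1
1 1 0 0 1

After press 3 at (2,0):
1 0 0 0 1
1 0 0 0 1
0 0 1 1 0
1 1 0 0 1
1 1 0 0 1

After press 4 at (4,3):
1 0 0 0 1
1 0 0 0 1
0 0 1 1 0
1 1 0 1 1
1 1 1 1 0

After press 5 at (1,1):
1 1 0 0 1
0 1 1 0 1
0 1 1 1 0
1 1 0 1 1
1 1 1 1 0

Answer: 1 1 0 0 1
0 1 1 0 1
0 1 1 1 0
1 1 0 1 1
1 1 1 1 0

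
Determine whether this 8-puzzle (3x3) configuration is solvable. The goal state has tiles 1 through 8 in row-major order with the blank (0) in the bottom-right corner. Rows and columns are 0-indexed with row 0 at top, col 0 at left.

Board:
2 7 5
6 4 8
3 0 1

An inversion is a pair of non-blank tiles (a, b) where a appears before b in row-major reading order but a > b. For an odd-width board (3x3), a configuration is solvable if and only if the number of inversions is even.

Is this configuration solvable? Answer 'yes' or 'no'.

Inversions (pairs i<j in row-major order where tile[i] > tile[j] > 0): 17
17 is odd, so the puzzle is not solvable.

Answer: no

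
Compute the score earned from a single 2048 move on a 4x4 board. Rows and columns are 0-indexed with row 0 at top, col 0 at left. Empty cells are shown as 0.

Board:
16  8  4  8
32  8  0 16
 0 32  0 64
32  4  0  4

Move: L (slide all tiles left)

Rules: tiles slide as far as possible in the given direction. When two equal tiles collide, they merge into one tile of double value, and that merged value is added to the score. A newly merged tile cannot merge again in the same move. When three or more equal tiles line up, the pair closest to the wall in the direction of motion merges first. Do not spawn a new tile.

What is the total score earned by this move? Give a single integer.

Answer: 8

Derivation:
Slide left:
row 0: [16, 8, 4, 8] -> [16, 8, 4, 8]  score +0 (running 0)
row 1: [32, 8, 0, 16] -> [32, 8, 16, 0]  score +0 (running 0)
row 2: [0, 32, 0, 64] -> [32, 64, 0, 0]  score +0 (running 0)
row 3: [32, 4, 0, 4] -> [32, 8, 0, 0]  score +8 (running 8)
Board after move:
16  8  4  8
32  8 16  0
32 64  0  0
32  8  0  0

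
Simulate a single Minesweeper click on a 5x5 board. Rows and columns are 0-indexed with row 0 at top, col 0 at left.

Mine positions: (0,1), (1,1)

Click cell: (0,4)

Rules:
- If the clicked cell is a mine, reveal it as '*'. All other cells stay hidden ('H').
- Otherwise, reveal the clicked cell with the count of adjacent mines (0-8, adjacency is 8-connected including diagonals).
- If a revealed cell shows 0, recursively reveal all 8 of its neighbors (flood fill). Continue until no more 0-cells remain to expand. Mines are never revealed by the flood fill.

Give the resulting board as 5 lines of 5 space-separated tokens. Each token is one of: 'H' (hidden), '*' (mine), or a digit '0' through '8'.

H H 2 0 0
H H 2 0 0
1 1 1 0 0
0 0 0 0 0
0 0 0 0 0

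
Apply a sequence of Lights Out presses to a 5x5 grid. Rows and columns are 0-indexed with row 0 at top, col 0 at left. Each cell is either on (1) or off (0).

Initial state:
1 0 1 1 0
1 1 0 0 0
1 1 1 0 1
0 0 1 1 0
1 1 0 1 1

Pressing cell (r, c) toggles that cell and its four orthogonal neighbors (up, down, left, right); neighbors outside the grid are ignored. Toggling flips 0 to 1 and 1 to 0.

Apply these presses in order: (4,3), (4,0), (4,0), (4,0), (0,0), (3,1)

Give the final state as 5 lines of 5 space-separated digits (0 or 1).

After press 1 at (4,3):
1 0 1 1 0
1 1 0 0 0
1 1 1 0 1
0 0 1 0 0
1 1 1 0 0

After press 2 at (4,0):
1 0 1 1 0
1 1 0 0 0
1 1 1 0 1
1 0 1 0 0
0 0 1 0 0

After press 3 at (4,0):
1 0 1 1 0
1 1 0 0 0
1 1 1 0 1
0 0 1 0 0
1 1 1 0 0

After press 4 at (4,0):
1 0 1 1 0
1 1 0 0 0
1 1 1 0 1
1 0 1 0 0
0 0 1 0 0

After press 5 at (0,0):
0 1 1 1 0
0 1 0 0 0
1 1 1 0 1
1 0 1 0 0
0 0 1 0 0

After press 6 at (3,1):
0 1 1 1 0
0 1 0 0 0
1 0 1 0 1
0 1 0 0 0
0 1 1 0 0

Answer: 0 1 1 1 0
0 1 0 0 0
1 0 1 0 1
0 1 0 0 0
0 1 1 0 0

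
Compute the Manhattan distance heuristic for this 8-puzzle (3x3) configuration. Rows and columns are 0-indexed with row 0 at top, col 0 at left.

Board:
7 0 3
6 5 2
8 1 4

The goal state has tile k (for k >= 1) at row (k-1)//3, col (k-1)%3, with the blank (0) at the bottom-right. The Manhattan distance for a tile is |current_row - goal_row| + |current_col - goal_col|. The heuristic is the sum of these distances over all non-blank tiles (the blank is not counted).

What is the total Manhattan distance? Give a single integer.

Answer: 13

Derivation:
Tile 7: (0,0)->(2,0) = 2
Tile 3: (0,2)->(0,2) = 0
Tile 6: (1,0)->(1,2) = 2
Tile 5: (1,1)->(1,1) = 0
Tile 2: (1,2)->(0,1) = 2
Tile 8: (2,0)->(2,1) = 1
Tile 1: (2,1)->(0,0) = 3
Tile 4: (2,2)->(1,0) = 3
Sum: 2 + 0 + 2 + 0 + 2 + 1 + 3 + 3 = 13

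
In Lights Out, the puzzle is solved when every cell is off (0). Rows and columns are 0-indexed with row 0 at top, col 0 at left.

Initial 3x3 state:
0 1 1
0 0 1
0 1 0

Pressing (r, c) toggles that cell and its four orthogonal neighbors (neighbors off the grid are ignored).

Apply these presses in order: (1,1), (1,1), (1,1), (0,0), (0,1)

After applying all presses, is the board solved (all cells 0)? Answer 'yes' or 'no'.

Answer: yes

Derivation:
After press 1 at (1,1):
0 0 1
1 1 0
0 0 0

After press 2 at (1,1):
0 1 1
0 0 1
0 1 0

After press 3 at (1,1):
0 0 1
1 1 0
0 0 0

After press 4 at (0,0):
1 1 1
0 1 0
0 0 0

After press 5 at (0,1):
0 0 0
0 0 0
0 0 0

Lights still on: 0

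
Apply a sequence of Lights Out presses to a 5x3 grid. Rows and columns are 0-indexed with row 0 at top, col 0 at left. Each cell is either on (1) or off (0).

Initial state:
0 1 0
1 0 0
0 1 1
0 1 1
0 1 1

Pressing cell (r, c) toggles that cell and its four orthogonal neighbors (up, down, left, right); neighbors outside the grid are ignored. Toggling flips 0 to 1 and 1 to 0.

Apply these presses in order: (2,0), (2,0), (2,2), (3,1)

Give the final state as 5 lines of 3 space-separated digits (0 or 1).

After press 1 at (2,0):
0 1 0
0 0 0
1 0 1
1 1 1
0 1 1

After press 2 at (2,0):
0 1 0
1 0 0
0 1 1
0 1 1
0 1 1

After press 3 at (2,2):
0 1 0
1 0 1
0 0 0
0 1 0
0 1 1

After press 4 at (3,1):
0 1 0
1 0 1
0 1 0
1 0 1
0 0 1

Answer: 0 1 0
1 0 1
0 1 0
1 0 1
0 0 1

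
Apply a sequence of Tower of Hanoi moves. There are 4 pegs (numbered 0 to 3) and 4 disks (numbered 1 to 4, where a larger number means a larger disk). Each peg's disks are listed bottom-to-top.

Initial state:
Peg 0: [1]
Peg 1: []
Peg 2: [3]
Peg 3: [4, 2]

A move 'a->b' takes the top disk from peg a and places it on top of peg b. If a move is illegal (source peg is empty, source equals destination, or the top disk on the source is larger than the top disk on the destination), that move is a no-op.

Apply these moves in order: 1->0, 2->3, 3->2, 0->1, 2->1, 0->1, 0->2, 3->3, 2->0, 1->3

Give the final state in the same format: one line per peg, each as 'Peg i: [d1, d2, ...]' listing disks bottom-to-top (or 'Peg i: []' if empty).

After move 1 (1->0):
Peg 0: [1]
Peg 1: []
Peg 2: [3]
Peg 3: [4, 2]

After move 2 (2->3):
Peg 0: [1]
Peg 1: []
Peg 2: [3]
Peg 3: [4, 2]

After move 3 (3->2):
Peg 0: [1]
Peg 1: []
Peg 2: [3, 2]
Peg 3: [4]

After move 4 (0->1):
Peg 0: []
Peg 1: [1]
Peg 2: [3, 2]
Peg 3: [4]

After move 5 (2->1):
Peg 0: []
Peg 1: [1]
Peg 2: [3, 2]
Peg 3: [4]

After move 6 (0->1):
Peg 0: []
Peg 1: [1]
Peg 2: [3, 2]
Peg 3: [4]

After move 7 (0->2):
Peg 0: []
Peg 1: [1]
Peg 2: [3, 2]
Peg 3: [4]

After move 8 (3->3):
Peg 0: []
Peg 1: [1]
Peg 2: [3, 2]
Peg 3: [4]

After move 9 (2->0):
Peg 0: [2]
Peg 1: [1]
Peg 2: [3]
Peg 3: [4]

After move 10 (1->3):
Peg 0: [2]
Peg 1: []
Peg 2: [3]
Peg 3: [4, 1]

Answer: Peg 0: [2]
Peg 1: []
Peg 2: [3]
Peg 3: [4, 1]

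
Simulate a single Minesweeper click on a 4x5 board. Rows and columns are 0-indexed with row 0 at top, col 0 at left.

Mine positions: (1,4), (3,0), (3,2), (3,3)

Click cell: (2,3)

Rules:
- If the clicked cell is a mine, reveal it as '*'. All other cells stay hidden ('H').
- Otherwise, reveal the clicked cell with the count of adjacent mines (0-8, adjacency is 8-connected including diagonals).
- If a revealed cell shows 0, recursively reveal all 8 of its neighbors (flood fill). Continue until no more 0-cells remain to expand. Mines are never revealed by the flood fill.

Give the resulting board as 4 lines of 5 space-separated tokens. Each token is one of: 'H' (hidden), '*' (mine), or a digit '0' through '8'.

H H H H H
H H H H H
H H H 3 H
H H H H H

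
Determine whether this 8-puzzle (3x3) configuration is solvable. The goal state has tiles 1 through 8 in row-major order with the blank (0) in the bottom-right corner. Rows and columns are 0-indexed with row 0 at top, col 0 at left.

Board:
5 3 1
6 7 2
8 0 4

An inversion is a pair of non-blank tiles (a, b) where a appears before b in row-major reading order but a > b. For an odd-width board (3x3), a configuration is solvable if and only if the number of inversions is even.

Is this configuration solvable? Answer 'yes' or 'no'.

Answer: no

Derivation:
Inversions (pairs i<j in row-major order where tile[i] > tile[j] > 0): 11
11 is odd, so the puzzle is not solvable.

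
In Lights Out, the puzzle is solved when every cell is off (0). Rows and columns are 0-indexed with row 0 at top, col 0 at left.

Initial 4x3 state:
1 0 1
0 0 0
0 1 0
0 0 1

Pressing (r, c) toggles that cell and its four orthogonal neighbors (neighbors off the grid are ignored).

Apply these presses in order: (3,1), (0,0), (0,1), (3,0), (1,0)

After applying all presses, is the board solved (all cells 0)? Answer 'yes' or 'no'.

After press 1 at (3,1):
1 0 1
0 0 0
0 0 0
1 1 0

After press 2 at (0,0):
0 1 1
1 0 0
0 0 0
1 1 0

After press 3 at (0,1):
1 0 0
1 1 0
0 0 0
1 1 0

After press 4 at (3,0):
1 0 0
1 1 0
1 0 0
0 0 0

After press 5 at (1,0):
0 0 0
0 0 0
0 0 0
0 0 0

Lights still on: 0

Answer: yes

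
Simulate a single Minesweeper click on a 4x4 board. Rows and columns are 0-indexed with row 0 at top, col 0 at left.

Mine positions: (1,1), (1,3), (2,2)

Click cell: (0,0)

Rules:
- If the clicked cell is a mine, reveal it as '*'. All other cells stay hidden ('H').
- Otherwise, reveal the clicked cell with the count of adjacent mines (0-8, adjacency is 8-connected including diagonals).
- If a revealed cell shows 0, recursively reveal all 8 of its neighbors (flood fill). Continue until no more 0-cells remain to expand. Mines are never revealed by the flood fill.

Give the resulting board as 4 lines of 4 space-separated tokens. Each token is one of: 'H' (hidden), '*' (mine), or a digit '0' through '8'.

1 H H H
H H H H
H H H H
H H H H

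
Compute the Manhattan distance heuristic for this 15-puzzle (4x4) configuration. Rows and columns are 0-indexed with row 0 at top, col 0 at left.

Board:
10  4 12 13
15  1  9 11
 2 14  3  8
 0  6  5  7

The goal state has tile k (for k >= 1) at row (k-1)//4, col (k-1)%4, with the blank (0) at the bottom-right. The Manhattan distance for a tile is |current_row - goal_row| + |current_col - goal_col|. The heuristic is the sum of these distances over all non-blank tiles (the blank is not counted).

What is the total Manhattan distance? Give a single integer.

Answer: 41

Derivation:
Tile 10: at (0,0), goal (2,1), distance |0-2|+|0-1| = 3
Tile 4: at (0,1), goal (0,3), distance |0-0|+|1-3| = 2
Tile 12: at (0,2), goal (2,3), distance |0-2|+|2-3| = 3
Tile 13: at (0,3), goal (3,0), distance |0-3|+|3-0| = 6
Tile 15: at (1,0), goal (3,2), distance |1-3|+|0-2| = 4
Tile 1: at (1,1), goal (0,0), distance |1-0|+|1-0| = 2
Tile 9: at (1,2), goal (2,0), distance |1-2|+|2-0| = 3
Tile 11: at (1,3), goal (2,2), distance |1-2|+|3-2| = 2
Tile 2: at (2,0), goal (0,1), distance |2-0|+|0-1| = 3
Tile 14: at (2,1), goal (3,1), distance |2-3|+|1-1| = 1
Tile 3: at (2,2), goal (0,2), distance |2-0|+|2-2| = 2
Tile 8: at (2,3), goal (1,3), distance |2-1|+|3-3| = 1
Tile 6: at (3,1), goal (1,1), distance |3-1|+|1-1| = 2
Tile 5: at (3,2), goal (1,0), distance |3-1|+|2-0| = 4
Tile 7: at (3,3), goal (1,2), distance |3-1|+|3-2| = 3
Sum: 3 + 2 + 3 + 6 + 4 + 2 + 3 + 2 + 3 + 1 + 2 + 1 + 2 + 4 + 3 = 41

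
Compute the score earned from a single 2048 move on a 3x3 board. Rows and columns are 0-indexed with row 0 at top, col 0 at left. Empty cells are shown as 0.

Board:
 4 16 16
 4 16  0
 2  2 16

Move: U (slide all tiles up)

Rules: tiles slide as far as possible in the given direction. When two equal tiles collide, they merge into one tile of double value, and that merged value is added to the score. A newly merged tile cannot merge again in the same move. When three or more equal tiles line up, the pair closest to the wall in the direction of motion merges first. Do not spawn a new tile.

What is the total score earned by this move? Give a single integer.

Answer: 72

Derivation:
Slide up:
col 0: [4, 4, 2] -> [8, 2, 0]  score +8 (running 8)
col 1: [16, 16, 2] -> [32, 2, 0]  score +32 (running 40)
col 2: [16, 0, 16] -> [32, 0, 0]  score +32 (running 72)
Board after move:
 8 32 32
 2  2  0
 0  0  0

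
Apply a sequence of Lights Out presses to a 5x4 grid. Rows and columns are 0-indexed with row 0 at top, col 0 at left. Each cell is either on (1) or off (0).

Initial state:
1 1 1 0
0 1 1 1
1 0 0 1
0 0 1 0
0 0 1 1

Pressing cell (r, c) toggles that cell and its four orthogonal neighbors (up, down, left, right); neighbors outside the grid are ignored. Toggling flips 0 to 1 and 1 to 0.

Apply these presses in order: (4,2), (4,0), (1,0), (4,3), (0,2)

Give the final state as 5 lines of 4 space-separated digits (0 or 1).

Answer: 0 0 0 1
1 0 0 1
0 0 0 1
1 0 0 1
1 0 1 1

Derivation:
After press 1 at (4,2):
1 1 1 0
0 1 1 1
1 0 0 1
0 0 0 0
0 1 0 0

After press 2 at (4,0):
1 1 1 0
0 1 1 1
1 0 0 1
1 0 0 0
1 0 0 0

After press 3 at (1,0):
0 1 1 0
1 0 1 1
0 0 0 1
1 0 0 0
1 0 0 0

After press 4 at (4,3):
0 1 1 0
1 0 1 1
0 0 0 1
1 0 0 1
1 0 1 1

After press 5 at (0,2):
0 0 0 1
1 0 0 1
0 0 0 1
1 0 0 1
1 0 1 1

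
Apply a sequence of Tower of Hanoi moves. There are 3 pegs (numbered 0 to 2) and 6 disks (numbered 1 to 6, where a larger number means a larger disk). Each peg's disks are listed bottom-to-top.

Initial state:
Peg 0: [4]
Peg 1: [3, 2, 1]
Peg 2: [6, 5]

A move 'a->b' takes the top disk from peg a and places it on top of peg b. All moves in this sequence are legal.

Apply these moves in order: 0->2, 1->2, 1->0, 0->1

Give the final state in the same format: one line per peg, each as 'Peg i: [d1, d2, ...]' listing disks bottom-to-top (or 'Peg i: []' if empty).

After move 1 (0->2):
Peg 0: []
Peg 1: [3, 2, 1]
Peg 2: [6, 5, 4]

After move 2 (1->2):
Peg 0: []
Peg 1: [3, 2]
Peg 2: [6, 5, 4, 1]

After move 3 (1->0):
Peg 0: [2]
Peg 1: [3]
Peg 2: [6, 5, 4, 1]

After move 4 (0->1):
Peg 0: []
Peg 1: [3, 2]
Peg 2: [6, 5, 4, 1]

Answer: Peg 0: []
Peg 1: [3, 2]
Peg 2: [6, 5, 4, 1]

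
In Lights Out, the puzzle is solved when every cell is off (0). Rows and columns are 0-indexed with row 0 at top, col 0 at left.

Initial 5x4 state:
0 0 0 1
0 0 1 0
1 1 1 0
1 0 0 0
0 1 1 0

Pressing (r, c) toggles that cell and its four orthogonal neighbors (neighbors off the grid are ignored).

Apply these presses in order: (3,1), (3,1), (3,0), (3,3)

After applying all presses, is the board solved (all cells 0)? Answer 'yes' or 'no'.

After press 1 at (3,1):
0 0 0 1
0 0 1 0
1 0 1 0
0 1 1 0
0 0 1 0

After press 2 at (3,1):
0 0 0 1
0 0 1 0
1 1 1 0
1 0 0 0
0 1 1 0

After press 3 at (3,0):
0 0 0 1
0 0 1 0
0 1 1 0
0 1 0 0
1 1 1 0

After press 4 at (3,3):
0 0 0 1
0 0 1 0
0 1 1 1
0 1 1 1
1 1 1 1

Lights still on: 12

Answer: no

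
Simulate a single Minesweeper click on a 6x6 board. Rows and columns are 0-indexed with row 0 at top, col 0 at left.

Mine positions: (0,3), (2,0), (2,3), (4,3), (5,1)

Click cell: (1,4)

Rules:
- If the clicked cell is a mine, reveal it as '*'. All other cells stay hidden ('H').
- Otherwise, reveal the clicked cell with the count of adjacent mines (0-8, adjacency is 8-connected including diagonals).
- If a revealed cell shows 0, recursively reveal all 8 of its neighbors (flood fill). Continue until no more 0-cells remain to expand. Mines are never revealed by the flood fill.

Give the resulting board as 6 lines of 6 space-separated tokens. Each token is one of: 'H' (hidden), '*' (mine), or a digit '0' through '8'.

H H H H H H
H H H H 2 H
H H H H H H
H H H H H H
H H H H H H
H H H H H H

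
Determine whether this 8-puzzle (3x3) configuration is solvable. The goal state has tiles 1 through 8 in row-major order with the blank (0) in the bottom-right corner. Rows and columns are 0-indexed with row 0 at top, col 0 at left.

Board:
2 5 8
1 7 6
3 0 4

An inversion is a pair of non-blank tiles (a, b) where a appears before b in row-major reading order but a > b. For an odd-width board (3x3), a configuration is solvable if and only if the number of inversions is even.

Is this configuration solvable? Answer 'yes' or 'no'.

Answer: yes

Derivation:
Inversions (pairs i<j in row-major order where tile[i] > tile[j] > 0): 14
14 is even, so the puzzle is solvable.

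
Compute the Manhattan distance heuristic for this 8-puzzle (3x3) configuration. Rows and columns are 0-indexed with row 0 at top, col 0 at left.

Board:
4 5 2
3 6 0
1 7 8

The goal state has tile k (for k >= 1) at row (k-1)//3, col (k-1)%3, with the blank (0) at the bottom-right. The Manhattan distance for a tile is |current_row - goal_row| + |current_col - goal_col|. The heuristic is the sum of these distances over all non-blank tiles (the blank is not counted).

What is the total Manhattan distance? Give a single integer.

Answer: 11

Derivation:
Tile 4: at (0,0), goal (1,0), distance |0-1|+|0-0| = 1
Tile 5: at (0,1), goal (1,1), distance |0-1|+|1-1| = 1
Tile 2: at (0,2), goal (0,1), distance |0-0|+|2-1| = 1
Tile 3: at (1,0), goal (0,2), distance |1-0|+|0-2| = 3
Tile 6: at (1,1), goal (1,2), distance |1-1|+|1-2| = 1
Tile 1: at (2,0), goal (0,0), distance |2-0|+|0-0| = 2
Tile 7: at (2,1), goal (2,0), distance |2-2|+|1-0| = 1
Tile 8: at (2,2), goal (2,1), distance |2-2|+|2-1| = 1
Sum: 1 + 1 + 1 + 3 + 1 + 2 + 1 + 1 = 11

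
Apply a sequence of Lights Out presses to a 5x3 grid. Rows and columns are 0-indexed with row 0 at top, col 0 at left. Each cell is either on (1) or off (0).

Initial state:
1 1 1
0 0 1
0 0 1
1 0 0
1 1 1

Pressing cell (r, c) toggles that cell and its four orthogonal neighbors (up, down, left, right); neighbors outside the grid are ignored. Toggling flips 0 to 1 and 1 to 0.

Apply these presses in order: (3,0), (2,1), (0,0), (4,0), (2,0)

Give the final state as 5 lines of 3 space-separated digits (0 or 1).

After press 1 at (3,0):
1 1 1
0 0 1
1 0 1
0 1 0
0 1 1

After press 2 at (2,1):
1 1 1
0 1 1
0 1 0
0 0 0
0 1 1

After press 3 at (0,0):
0 0 1
1 1 1
0 1 0
0 0 0
0 1 1

After press 4 at (4,0):
0 0 1
1 1 1
0 1 0
1 0 0
1 0 1

After press 5 at (2,0):
0 0 1
0 1 1
1 0 0
0 0 0
1 0 1

Answer: 0 0 1
0 1 1
1 0 0
0 0 0
1 0 1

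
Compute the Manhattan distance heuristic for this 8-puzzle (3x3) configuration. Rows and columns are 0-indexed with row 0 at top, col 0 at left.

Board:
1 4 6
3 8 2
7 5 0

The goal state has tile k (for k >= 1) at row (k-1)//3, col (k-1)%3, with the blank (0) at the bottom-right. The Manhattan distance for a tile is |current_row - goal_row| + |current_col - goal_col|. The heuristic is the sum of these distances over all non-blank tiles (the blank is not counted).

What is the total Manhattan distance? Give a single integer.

Answer: 10

Derivation:
Tile 1: (0,0)->(0,0) = 0
Tile 4: (0,1)->(1,0) = 2
Tile 6: (0,2)->(1,2) = 1
Tile 3: (1,0)->(0,2) = 3
Tile 8: (1,1)->(2,1) = 1
Tile 2: (1,2)->(0,1) = 2
Tile 7: (2,0)->(2,0) = 0
Tile 5: (2,1)->(1,1) = 1
Sum: 0 + 2 + 1 + 3 + 1 + 2 + 0 + 1 = 10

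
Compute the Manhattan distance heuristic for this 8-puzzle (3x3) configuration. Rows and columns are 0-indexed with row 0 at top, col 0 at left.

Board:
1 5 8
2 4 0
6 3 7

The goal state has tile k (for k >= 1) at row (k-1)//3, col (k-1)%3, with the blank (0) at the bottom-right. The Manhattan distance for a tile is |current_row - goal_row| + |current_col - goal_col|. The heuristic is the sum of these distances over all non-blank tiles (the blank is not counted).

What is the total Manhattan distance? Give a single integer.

Answer: 15

Derivation:
Tile 1: (0,0)->(0,0) = 0
Tile 5: (0,1)->(1,1) = 1
Tile 8: (0,2)->(2,1) = 3
Tile 2: (1,0)->(0,1) = 2
Tile 4: (1,1)->(1,0) = 1
Tile 6: (2,0)->(1,2) = 3
Tile 3: (2,1)->(0,2) = 3
Tile 7: (2,2)->(2,0) = 2
Sum: 0 + 1 + 3 + 2 + 1 + 3 + 3 + 2 = 15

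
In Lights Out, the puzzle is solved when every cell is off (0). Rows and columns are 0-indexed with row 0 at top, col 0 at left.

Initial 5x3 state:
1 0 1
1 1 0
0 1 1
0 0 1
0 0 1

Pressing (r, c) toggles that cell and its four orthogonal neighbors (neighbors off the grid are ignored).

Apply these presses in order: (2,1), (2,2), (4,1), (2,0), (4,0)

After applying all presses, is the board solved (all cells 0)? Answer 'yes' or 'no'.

Answer: no

Derivation:
After press 1 at (2,1):
1 0 1
1 0 0
1 0 0
0 1 1
0 0 1

After press 2 at (2,2):
1 0 1
1 0 1
1 1 1
0 1 0
0 0 1

After press 3 at (4,1):
1 0 1
1 0 1
1 1 1
0 0 0
1 1 0

After press 4 at (2,0):
1 0 1
0 0 1
0 0 1
1 0 0
1 1 0

After press 5 at (4,0):
1 0 1
0 0 1
0 0 1
0 0 0
0 0 0

Lights still on: 4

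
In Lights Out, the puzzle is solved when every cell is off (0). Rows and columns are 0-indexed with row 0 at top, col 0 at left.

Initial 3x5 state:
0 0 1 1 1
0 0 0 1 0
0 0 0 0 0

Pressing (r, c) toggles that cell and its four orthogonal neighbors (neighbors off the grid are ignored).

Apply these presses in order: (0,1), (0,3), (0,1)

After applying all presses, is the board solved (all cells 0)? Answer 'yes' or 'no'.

After press 1 at (0,1):
1 1 0 1 1
0 1 0 1 0
0 0 0 0 0

After press 2 at (0,3):
1 1 1 0 0
0 1 0 0 0
0 0 0 0 0

After press 3 at (0,1):
0 0 0 0 0
0 0 0 0 0
0 0 0 0 0

Lights still on: 0

Answer: yes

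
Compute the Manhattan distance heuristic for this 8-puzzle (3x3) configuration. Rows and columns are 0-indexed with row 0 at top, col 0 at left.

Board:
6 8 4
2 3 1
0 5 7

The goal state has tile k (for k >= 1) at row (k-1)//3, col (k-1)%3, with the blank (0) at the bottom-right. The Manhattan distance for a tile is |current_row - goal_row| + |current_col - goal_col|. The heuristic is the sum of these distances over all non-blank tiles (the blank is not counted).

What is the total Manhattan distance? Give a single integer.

Answer: 18

Derivation:
Tile 6: at (0,0), goal (1,2), distance |0-1|+|0-2| = 3
Tile 8: at (0,1), goal (2,1), distance |0-2|+|1-1| = 2
Tile 4: at (0,2), goal (1,0), distance |0-1|+|2-0| = 3
Tile 2: at (1,0), goal (0,1), distance |1-0|+|0-1| = 2
Tile 3: at (1,1), goal (0,2), distance |1-0|+|1-2| = 2
Tile 1: at (1,2), goal (0,0), distance |1-0|+|2-0| = 3
Tile 5: at (2,1), goal (1,1), distance |2-1|+|1-1| = 1
Tile 7: at (2,2), goal (2,0), distance |2-2|+|2-0| = 2
Sum: 3 + 2 + 3 + 2 + 2 + 3 + 1 + 2 = 18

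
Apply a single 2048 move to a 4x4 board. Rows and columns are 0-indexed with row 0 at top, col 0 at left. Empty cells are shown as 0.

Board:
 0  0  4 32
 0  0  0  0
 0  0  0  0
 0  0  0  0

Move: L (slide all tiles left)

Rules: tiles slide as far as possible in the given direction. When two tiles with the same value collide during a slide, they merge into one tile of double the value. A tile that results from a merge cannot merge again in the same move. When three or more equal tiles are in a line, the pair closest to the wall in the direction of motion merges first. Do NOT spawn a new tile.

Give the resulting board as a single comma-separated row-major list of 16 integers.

Slide left:
row 0: [0, 0, 4, 32] -> [4, 32, 0, 0]
row 1: [0, 0, 0, 0] -> [0, 0, 0, 0]
row 2: [0, 0, 0, 0] -> [0, 0, 0, 0]
row 3: [0, 0, 0, 0] -> [0, 0, 0, 0]

Answer: 4, 32, 0, 0, 0, 0, 0, 0, 0, 0, 0, 0, 0, 0, 0, 0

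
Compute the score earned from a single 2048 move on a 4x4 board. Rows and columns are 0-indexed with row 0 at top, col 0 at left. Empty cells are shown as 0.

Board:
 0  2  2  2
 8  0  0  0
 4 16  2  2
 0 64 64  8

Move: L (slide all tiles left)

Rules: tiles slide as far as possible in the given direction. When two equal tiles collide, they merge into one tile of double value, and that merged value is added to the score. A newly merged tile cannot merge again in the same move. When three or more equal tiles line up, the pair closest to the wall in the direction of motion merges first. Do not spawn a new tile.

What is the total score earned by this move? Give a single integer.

Answer: 136

Derivation:
Slide left:
row 0: [0, 2, 2, 2] -> [4, 2, 0, 0]  score +4 (running 4)
row 1: [8, 0, 0, 0] -> [8, 0, 0, 0]  score +0 (running 4)
row 2: [4, 16, 2, 2] -> [4, 16, 4, 0]  score +4 (running 8)
row 3: [0, 64, 64, 8] -> [128, 8, 0, 0]  score +128 (running 136)
Board after move:
  4   2   0   0
  8   0   0   0
  4  16   4   0
128   8   0   0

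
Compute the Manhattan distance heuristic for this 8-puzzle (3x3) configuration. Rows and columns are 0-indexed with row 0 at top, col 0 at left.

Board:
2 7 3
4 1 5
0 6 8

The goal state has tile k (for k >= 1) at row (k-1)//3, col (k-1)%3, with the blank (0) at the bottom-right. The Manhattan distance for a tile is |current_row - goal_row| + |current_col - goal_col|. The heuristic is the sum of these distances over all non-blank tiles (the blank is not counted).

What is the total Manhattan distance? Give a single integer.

Tile 2: (0,0)->(0,1) = 1
Tile 7: (0,1)->(2,0) = 3
Tile 3: (0,2)->(0,2) = 0
Tile 4: (1,0)->(1,0) = 0
Tile 1: (1,1)->(0,0) = 2
Tile 5: (1,2)->(1,1) = 1
Tile 6: (2,1)->(1,2) = 2
Tile 8: (2,2)->(2,1) = 1
Sum: 1 + 3 + 0 + 0 + 2 + 1 + 2 + 1 = 10

Answer: 10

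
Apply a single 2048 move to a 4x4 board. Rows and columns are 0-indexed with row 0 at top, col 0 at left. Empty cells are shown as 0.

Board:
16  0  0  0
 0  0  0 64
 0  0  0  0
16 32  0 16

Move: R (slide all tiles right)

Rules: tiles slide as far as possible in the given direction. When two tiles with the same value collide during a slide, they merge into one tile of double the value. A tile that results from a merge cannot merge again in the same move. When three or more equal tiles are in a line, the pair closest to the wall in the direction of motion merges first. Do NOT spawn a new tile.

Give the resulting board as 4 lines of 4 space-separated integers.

Slide right:
row 0: [16, 0, 0, 0] -> [0, 0, 0, 16]
row 1: [0, 0, 0, 64] -> [0, 0, 0, 64]
row 2: [0, 0, 0, 0] -> [0, 0, 0, 0]
row 3: [16, 32, 0, 16] -> [0, 16, 32, 16]

Answer:  0  0  0 16
 0  0  0 64
 0  0  0  0
 0 16 32 16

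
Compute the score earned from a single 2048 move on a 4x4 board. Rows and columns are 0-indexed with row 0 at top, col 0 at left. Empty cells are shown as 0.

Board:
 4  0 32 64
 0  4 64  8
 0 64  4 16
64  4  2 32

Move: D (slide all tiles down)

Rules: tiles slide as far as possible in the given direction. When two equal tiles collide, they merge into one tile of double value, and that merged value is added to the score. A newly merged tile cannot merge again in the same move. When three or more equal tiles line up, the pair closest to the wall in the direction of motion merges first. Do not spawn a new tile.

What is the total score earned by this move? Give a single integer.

Slide down:
col 0: [4, 0, 0, 64] -> [0, 0, 4, 64]  score +0 (running 0)
col 1: [0, 4, 64, 4] -> [0, 4, 64, 4]  score +0 (running 0)
col 2: [32, 64, 4, 2] -> [32, 64, 4, 2]  score +0 (running 0)
col 3: [64, 8, 16, 32] -> [64, 8, 16, 32]  score +0 (running 0)
Board after move:
 0  0 32 64
 0  4 64  8
 4 64  4 16
64  4  2 32

Answer: 0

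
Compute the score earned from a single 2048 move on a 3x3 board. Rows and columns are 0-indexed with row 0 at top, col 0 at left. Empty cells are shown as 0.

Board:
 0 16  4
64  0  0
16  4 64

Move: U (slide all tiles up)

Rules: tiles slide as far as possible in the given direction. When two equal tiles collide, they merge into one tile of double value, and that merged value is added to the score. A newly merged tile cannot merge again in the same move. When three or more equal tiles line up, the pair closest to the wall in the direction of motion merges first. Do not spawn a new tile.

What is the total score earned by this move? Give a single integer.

Answer: 0

Derivation:
Slide up:
col 0: [0, 64, 16] -> [64, 16, 0]  score +0 (running 0)
col 1: [16, 0, 4] -> [16, 4, 0]  score +0 (running 0)
col 2: [4, 0, 64] -> [4, 64, 0]  score +0 (running 0)
Board after move:
64 16  4
16  4 64
 0  0  0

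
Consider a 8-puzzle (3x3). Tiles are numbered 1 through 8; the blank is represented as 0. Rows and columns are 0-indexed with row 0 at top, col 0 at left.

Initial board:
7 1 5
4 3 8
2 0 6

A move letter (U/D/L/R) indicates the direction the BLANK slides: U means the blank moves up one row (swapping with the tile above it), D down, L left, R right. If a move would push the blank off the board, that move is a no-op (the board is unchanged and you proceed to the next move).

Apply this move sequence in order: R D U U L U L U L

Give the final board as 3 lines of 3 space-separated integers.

After move 1 (R):
7 1 5
4 3 8
2 6 0

After move 2 (D):
7 1 5
4 3 8
2 6 0

After move 3 (U):
7 1 5
4 3 0
2 6 8

After move 4 (U):
7 1 0
4 3 5
2 6 8

After move 5 (L):
7 0 1
4 3 5
2 6 8

After move 6 (U):
7 0 1
4 3 5
2 6 8

After move 7 (L):
0 7 1
4 3 5
2 6 8

After move 8 (U):
0 7 1
4 3 5
2 6 8

After move 9 (L):
0 7 1
4 3 5
2 6 8

Answer: 0 7 1
4 3 5
2 6 8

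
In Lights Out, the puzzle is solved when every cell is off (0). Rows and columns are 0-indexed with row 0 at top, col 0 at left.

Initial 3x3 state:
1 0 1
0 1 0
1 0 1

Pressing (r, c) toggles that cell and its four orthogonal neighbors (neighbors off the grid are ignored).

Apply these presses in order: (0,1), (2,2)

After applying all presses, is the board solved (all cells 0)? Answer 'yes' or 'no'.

Answer: no

Derivation:
After press 1 at (0,1):
0 1 0
0 0 0
1 0 1

After press 2 at (2,2):
0 1 0
0 0 1
1 1 0

Lights still on: 4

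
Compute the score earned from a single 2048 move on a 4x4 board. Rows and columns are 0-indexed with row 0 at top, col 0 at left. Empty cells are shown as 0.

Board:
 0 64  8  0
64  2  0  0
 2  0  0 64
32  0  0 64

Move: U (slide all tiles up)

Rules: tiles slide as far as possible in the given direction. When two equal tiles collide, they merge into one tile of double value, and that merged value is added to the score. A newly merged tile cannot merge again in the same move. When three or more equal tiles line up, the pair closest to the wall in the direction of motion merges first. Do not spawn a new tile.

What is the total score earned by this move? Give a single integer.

Answer: 128

Derivation:
Slide up:
col 0: [0, 64, 2, 32] -> [64, 2, 32, 0]  score +0 (running 0)
col 1: [64, 2, 0, 0] -> [64, 2, 0, 0]  score +0 (running 0)
col 2: [8, 0, 0, 0] -> [8, 0, 0, 0]  score +0 (running 0)
col 3: [0, 0, 64, 64] -> [128, 0, 0, 0]  score +128 (running 128)
Board after move:
 64  64   8 128
  2   2   0   0
 32   0   0   0
  0   0   0   0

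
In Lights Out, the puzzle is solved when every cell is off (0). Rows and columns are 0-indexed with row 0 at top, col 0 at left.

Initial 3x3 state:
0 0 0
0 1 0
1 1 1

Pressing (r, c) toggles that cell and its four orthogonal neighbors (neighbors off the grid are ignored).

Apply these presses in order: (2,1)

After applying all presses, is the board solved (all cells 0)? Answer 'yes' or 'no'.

After press 1 at (2,1):
0 0 0
0 0 0
0 0 0

Lights still on: 0

Answer: yes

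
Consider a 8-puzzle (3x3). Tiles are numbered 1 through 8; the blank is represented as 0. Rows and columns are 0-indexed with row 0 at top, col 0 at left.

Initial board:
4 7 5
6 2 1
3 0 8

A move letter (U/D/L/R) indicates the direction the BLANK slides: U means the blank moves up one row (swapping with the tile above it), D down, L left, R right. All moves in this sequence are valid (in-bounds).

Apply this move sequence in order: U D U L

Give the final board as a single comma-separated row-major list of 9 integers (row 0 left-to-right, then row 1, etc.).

After move 1 (U):
4 7 5
6 0 1
3 2 8

After move 2 (D):
4 7 5
6 2 1
3 0 8

After move 3 (U):
4 7 5
6 0 1
3 2 8

After move 4 (L):
4 7 5
0 6 1
3 2 8

Answer: 4, 7, 5, 0, 6, 1, 3, 2, 8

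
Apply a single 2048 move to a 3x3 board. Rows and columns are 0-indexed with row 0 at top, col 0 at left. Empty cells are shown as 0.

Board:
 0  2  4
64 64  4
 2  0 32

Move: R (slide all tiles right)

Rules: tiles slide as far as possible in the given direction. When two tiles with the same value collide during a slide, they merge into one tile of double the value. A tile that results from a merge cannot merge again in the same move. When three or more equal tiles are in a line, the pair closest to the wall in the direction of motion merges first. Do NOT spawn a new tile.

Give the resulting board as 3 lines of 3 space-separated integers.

Slide right:
row 0: [0, 2, 4] -> [0, 2, 4]
row 1: [64, 64, 4] -> [0, 128, 4]
row 2: [2, 0, 32] -> [0, 2, 32]

Answer:   0   2   4
  0 128   4
  0   2  32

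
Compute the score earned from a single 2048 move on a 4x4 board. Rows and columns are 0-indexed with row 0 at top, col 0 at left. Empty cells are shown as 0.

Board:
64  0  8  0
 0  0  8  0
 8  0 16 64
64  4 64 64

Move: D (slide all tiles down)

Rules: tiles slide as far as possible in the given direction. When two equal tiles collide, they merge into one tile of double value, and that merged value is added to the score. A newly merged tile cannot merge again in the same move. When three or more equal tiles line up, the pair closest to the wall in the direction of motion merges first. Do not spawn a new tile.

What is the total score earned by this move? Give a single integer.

Answer: 144

Derivation:
Slide down:
col 0: [64, 0, 8, 64] -> [0, 64, 8, 64]  score +0 (running 0)
col 1: [0, 0, 0, 4] -> [0, 0, 0, 4]  score +0 (running 0)
col 2: [8, 8, 16, 64] -> [0, 16, 16, 64]  score +16 (running 16)
col 3: [0, 0, 64, 64] -> [0, 0, 0, 128]  score +128 (running 144)
Board after move:
  0   0   0   0
 64   0  16   0
  8   0  16   0
 64   4  64 128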